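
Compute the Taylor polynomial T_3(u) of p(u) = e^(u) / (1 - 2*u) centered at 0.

Use 1/(1 - r) = Σ r^k on the denominator, then take the Cauchy product.
[u^0] = 1;  [u^1] = 3;  [u^2] = 13/2;  [u^3] = 79/6.

79*u^3/6 + 13*u^2/2 + 3*u + 1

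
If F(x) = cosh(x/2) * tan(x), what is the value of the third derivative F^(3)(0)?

11/4

Take the Cauchy product of the two expansions.
From the series, [x^3] F = 11/24; multiply by 3! = 6 to get 11/4.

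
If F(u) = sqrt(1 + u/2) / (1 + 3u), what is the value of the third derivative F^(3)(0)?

-9465/64

Expand each factor separately, then convolve coefficients.
The coefficient of u^3 in the expansion is -3155/128, so F′′′(0) = 3! * (-3155/128) = -9465/64.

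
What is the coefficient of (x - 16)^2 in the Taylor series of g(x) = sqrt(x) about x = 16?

-1/512

g(16) = 4
g′(16) = 1/8
g′′(16) = -1/256
So c_2 = g′′(16)/2! = -1/512.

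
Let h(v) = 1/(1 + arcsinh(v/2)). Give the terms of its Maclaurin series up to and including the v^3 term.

Compose series: expand the inner function first, then feed it into the outer expansion.
h(0) = 1
h′(0) = -1/2
h′′(0) = 1/2
h′′′(0) = -5/8

-5*v^3/48 + v^2/4 - v/2 + 1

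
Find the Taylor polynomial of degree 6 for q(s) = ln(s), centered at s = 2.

q(2) = ln(2)
q′(2) = 1/2
q′′(2) = -1/4
q′′′(2) = 1/4
q^(4)(2) = -3/8
q^(5)(2) = 3/4
q^(6)(2) = -15/8

-(s - 2)^6/384 + (s - 2)^5/160 - (s - 2)^4/64 + (s - 2)^3/24 - (s - 2)^2/8 + (s - 2)/2 + ln(2)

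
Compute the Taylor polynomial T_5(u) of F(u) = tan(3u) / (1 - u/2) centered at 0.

2787*u^5/80 + 39*u^4/8 + 39*u^3/4 + 3*u^2/2 + 3*u

Expand each factor separately, then convolve coefficients.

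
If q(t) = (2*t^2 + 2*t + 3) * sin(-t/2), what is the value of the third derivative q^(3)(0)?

Shift and add copies of the series according to the polynomial's terms.
From the series, [t^3] q = -15/16; multiply by 3! = 6 to get -45/8.

-45/8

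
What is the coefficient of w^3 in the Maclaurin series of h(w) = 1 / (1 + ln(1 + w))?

Write 1/(1+u) = 1 - u + u^2 - u^3 + ... and substitute the series for u.
h(0) = 1
h′(0) = -1
h′′(0) = 3
h′′′(0) = -14
So c_3 = h′′′(0)/3! = -7/3.

-7/3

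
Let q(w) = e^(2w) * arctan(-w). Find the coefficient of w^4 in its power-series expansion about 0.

-2/3

Write out both Maclaurin series and multiply, keeping only the needed powers.
q(0) = 0
q′(0) = -1
q′′(0) = -4
q′′′(0) = -10
q^(4)(0) = -16
The Taylor polynomial is Σ q^(k)(0)/k! · w^k.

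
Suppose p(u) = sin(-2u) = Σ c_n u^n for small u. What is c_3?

4/3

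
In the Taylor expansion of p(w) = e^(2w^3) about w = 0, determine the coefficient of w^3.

2

Compute the successive derivatives at the expansion point and divide by k!.
p(0) = 1
p′(0) = 0
p′′(0) = 0
p′′′(0) = 12
So c_3 = p′′′(0)/3! = 2.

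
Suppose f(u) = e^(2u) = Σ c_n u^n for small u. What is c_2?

2

f(0) = 1
f′(0) = 2
f′′(0) = 4
Dividing each by k! gives the coefficients c_0, ..., c_2.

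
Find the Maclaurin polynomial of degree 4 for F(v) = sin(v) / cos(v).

Write the quotient as an unknown series and match coefficients against numerator = denominator · series.
F(0) = 0
F′(0) = 1
F′′(0) = 0
F′′′(0) = 2
F^(4)(0) = 0
The Taylor polynomial is Σ F^(k)(0)/k! · v^k.

v^3/3 + v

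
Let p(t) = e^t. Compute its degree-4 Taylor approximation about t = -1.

(t + 1)^4*e^(-1)/24 + (t + 1)^3*e^(-1)/6 + (t + 1)^2*e^(-1)/2 + (t + 1)*e^(-1) + e^(-1)

Apply the Taylor formula c_k = f^(k)(a)/k!.
p(-1) = e^(-1)
p′(-1) = e^(-1)
p′′(-1) = e^(-1)
p′′′(-1) = e^(-1)
p^(4)(-1) = e^(-1)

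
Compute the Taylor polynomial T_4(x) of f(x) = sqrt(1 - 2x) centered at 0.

f(0) = 1
f′(0) = -1
f′′(0) = -1
f′′′(0) = -3
f^(4)(0) = -15

-5*x^4/8 - x^3/2 - x^2/2 - x + 1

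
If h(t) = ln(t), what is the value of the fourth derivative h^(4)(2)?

-3/8

From the series, [(t - 2)^4] h = -1/64; multiply by 4! = 24 to get -3/8.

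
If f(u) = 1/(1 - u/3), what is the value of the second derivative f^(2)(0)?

Apply the Taylor formula c_k = f^(k)(a)/k!.
From the series, [u^2] f = 1/9; multiply by 2! = 2 to get 2/9.

2/9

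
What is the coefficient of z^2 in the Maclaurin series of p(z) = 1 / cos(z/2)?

1/8

Divide the numerator series by the denominator series (power-series long division).
p(0) = 1
p′(0) = 0
p′′(0) = 1/4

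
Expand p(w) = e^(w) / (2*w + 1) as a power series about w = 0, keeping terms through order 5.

-2329*w^5/120 + 233*w^4/24 - 29*w^3/6 + 5*w^2/2 - w + 1

Expand 1/(denominator) as a geometric series and multiply by the numerator's series.
p(0) = 1
p′(0) = -1
p′′(0) = 5
p′′′(0) = -29
p^(4)(0) = 233
p^(5)(0) = -2329
The Taylor polynomial is Σ p^(k)(0)/k! · w^k.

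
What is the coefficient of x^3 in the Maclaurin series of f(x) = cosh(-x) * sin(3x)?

-3

Expand each factor separately, then convolve coefficients.
f(0) = 0
f′(0) = 3
f′′(0) = 0
f′′′(0) = -18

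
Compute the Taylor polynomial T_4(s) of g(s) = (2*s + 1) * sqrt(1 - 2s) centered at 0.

-13*s^4/8 - 3*s^3/2 - 5*s^2/2 + s + 1

Distribute the polynomial across the series and collect like powers.
g(0) = 1
g′(0) = 1
g′′(0) = -5
g′′′(0) = -9
g^(4)(0) = -39
Then c_k = g^(k)(0)/k! gives each Taylor coefficient.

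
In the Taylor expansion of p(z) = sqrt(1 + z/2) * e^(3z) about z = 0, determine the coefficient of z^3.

709/128

Expand each factor separately, then convolve coefficients.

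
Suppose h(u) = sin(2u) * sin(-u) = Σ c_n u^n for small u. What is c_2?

Take the Cauchy product of the two expansions.
h(0) = 0
h′(0) = 0
h′′(0) = -4

-2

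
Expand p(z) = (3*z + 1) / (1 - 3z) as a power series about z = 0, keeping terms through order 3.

Multiply each power in the prefactor through the base expansion.
[z^0] = 1;  [z^1] = 6;  [z^2] = 18;  [z^3] = 54.

54*z^3 + 18*z^2 + 6*z + 1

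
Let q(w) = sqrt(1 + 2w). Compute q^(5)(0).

Compute the successive derivatives at the expansion point and divide by k!.
From the series, [w^5] q = 7/8; multiply by 5! = 120 to get 105.

105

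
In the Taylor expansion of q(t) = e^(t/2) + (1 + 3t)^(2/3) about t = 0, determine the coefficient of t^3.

65/48

Add the two expansions coefficient-wise.
q(0) = 2
q′(0) = 5/2
q′′(0) = -7/4
q′′′(0) = 65/8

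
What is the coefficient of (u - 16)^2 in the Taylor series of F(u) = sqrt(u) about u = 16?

-1/512

Apply the Taylor formula c_k = f^(k)(a)/k!.
F(16) = 4
F′(16) = 1/8
F′′(16) = -1/256
So c_2 = F′′(16)/2! = -1/512.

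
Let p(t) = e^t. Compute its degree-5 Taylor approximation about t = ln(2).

Use the known series and substitute for the argument.
p(ln(2)) = 2
p′(ln(2)) = 2
p′′(ln(2)) = 2
p′′′(ln(2)) = 2
p^(4)(ln(2)) = 2
p^(5)(ln(2)) = 2

(t - ln(2))^5/60 + (t - ln(2))^4/12 + (t - ln(2))^3/3 + (t - ln(2))^2 + 2*(t - ln(2)) + 2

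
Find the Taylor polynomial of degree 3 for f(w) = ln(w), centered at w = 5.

f(5) = ln(5)
f′(5) = 1/5
f′′(5) = -1/25
f′′′(5) = 2/125
Then c_k = f^(k)(5)/k! gives each Taylor coefficient.

(w - 5)^3/375 - (w - 5)^2/50 + (w - 5)/5 + ln(5)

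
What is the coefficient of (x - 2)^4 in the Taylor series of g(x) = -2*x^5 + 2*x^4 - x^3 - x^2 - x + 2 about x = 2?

-18

c_4 = g^(4)(2)/4! = -18.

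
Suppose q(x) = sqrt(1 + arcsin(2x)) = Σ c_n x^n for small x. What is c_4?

-31/24

Plug the Maclaurin series of the inner function into that of the outer and collect terms.
q(0) = 1
q′(0) = 1
q′′(0) = -1
q′′′(0) = 7
q^(4)(0) = -31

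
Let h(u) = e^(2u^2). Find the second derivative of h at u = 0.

From the series, [u^2] h = 2; multiply by 2! = 2 to get 4.

4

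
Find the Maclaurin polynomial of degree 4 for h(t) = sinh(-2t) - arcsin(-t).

-7*t^3/6 - t

Add the two expansions coefficient-wise.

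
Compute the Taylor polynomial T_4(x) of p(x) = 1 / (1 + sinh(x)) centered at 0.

Use the geometric series for the reciprocal, then substitute.
p(0) = 1
p′(0) = -1
p′′(0) = 2
p′′′(0) = -7
p^(4)(0) = 32

4*x^4/3 - 7*x^3/6 + x^2 - x + 1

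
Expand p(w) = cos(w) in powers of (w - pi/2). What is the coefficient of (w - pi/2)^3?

1/6

Compute the successive derivatives at the expansion point and divide by k!.
p(pi/2) = 0
p′(pi/2) = -1
p′′(pi/2) = 0
p′′′(pi/2) = 1
So c_3 = p′′′(pi/2)/3! = 1/6.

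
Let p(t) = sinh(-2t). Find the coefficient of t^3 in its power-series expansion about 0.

[t^0] = 0;  [t^1] = -2;  [t^2] = 0;  [t^3] = -4/3.

-4/3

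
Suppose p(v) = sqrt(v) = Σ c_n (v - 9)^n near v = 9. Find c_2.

-1/216

p(9) = 3
p′(9) = 1/6
p′′(9) = -1/108
So c_2 = p′′(9)/2! = -1/216.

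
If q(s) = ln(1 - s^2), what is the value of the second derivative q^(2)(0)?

The coefficient of s^2 in the expansion is -1, so q′′(0) = 2! * (-1) = -2.

-2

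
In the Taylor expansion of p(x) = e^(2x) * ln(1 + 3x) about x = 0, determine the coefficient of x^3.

6

Take the Cauchy product of the two expansions.
p(0) = 0
p′(0) = 3
p′′(0) = 3
p′′′(0) = 36
So c_3 = p′′′(0)/3! = 6.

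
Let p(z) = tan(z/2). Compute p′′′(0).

1/4

The coefficient of z^3 in the expansion is 1/24, so p′′′(0) = 3! * (1/24) = 1/4.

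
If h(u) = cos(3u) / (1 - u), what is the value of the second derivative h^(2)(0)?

-7

Multiply the two series term by term and collect like powers.
The coefficient of u^2 in the expansion is -7/2, so h′′(0) = 2! * (-7/2) = -7.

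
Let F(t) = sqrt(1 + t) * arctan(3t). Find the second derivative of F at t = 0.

Expand each factor separately, then convolve coefficients.
The coefficient of t^2 in the expansion is 3/2, so F′′(0) = 2! * (3/2) = 3.

3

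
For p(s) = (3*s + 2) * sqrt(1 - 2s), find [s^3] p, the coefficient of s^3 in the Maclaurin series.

Shift and add copies of the series according to the polynomial's terms.
So c_3 = p′′′(0)/3! = -5/2.

-5/2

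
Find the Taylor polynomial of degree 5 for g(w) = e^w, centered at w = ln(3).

Compute the successive derivatives at the expansion point and divide by k!.
g(ln(3)) = 3
g′(ln(3)) = 3
g′′(ln(3)) = 3
g′′′(ln(3)) = 3
g^(4)(ln(3)) = 3
g^(5)(ln(3)) = 3

(w - ln(3))^5/40 + (w - ln(3))^4/8 + (w - ln(3))^3/2 + 3*(w - ln(3))^2/2 + 3*(w - ln(3)) + 3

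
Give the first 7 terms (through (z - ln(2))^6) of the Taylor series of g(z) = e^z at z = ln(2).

(z - ln(2))^6/360 + (z - ln(2))^5/60 + (z - ln(2))^4/12 + (z - ln(2))^3/3 + (z - ln(2))^2 + 2*(z - ln(2)) + 2

Apply the Taylor formula c_k = f^(k)(a)/k!.
g(ln(2)) = 2
g′(ln(2)) = 2
g′′(ln(2)) = 2
g′′′(ln(2)) = 2
g^(4)(ln(2)) = 2
g^(5)(ln(2)) = 2
g^(6)(ln(2)) = 2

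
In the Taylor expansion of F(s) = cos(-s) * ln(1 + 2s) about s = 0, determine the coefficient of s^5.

103/20

Take the Cauchy product of the two expansions.
F(0) = 0
F′(0) = 2
F′′(0) = -4
F′′′(0) = 10
F^(4)(0) = -72
F^(5)(0) = 618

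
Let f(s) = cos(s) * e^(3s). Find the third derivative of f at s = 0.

Expand each factor separately, then convolve coefficients.
From the series, [s^3] f = 3; multiply by 3! = 6 to get 18.

18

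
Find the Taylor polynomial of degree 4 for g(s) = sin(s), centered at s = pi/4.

sqrt(2)*(s - pi/4)^4/48 - sqrt(2)*(s - pi/4)^3/12 - sqrt(2)*(s - pi/4)^2/4 + sqrt(2)*(s - pi/4)/2 + sqrt(2)/2

Differentiate repeatedly and evaluate at the center.
g(pi/4) = sqrt(2)/2
g′(pi/4) = sqrt(2)/2
g′′(pi/4) = -sqrt(2)/2
g′′′(pi/4) = -sqrt(2)/2
g^(4)(pi/4) = sqrt(2)/2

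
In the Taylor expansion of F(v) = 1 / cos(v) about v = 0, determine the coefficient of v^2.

1/2

Invert the denominator's series and multiply.
F(0) = 1
F′(0) = 0
F′′(0) = 1
Then c_k = F^(k)(0)/k! gives each Taylor coefficient.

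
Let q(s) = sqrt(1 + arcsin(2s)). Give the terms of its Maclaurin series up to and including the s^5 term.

123*s^5/40 - 31*s^4/24 + 7*s^3/6 - s^2/2 + s + 1

Substitute the inner expansion into the outer series and collect powers.
q(0) = 1
q′(0) = 1
q′′(0) = -1
q′′′(0) = 7
q^(4)(0) = -31
q^(5)(0) = 369
Dividing each by k! gives the coefficients c_0, ..., c_5.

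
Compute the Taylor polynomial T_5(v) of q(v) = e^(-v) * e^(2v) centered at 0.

v^5/120 + v^4/24 + v^3/6 + v^2/2 + v + 1

Expand each factor separately, then convolve coefficients.
[v^0] = 1;  [v^1] = 1;  [v^2] = 1/2;  [v^3] = 1/6;  [v^4] = 1/24;  [v^5] = 1/120.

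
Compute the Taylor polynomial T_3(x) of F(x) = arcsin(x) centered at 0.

x^3/6 + x

Apply the Taylor formula c_k = f^(k)(a)/k!.
F(0) = 0
F′(0) = 1
F′′(0) = 0
F′′′(0) = 1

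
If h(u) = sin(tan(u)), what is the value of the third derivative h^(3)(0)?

1

Plug the Maclaurin series of the inner function into that of the outer and collect terms.
The coefficient of u^3 in the expansion is 1/6, so h′′′(0) = 3! * (1/6) = 1.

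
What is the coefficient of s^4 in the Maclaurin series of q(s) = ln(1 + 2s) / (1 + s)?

Multiply the two series term by term and collect like powers.
q(0) = 0
q′(0) = 2
q′′(0) = -8
q′′′(0) = 40
q^(4)(0) = -256
So c_4 = q^(4)(0)/4! = -32/3.

-32/3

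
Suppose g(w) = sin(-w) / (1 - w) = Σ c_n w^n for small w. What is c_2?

Write out both Maclaurin series and multiply, keeping only the needed powers.

-1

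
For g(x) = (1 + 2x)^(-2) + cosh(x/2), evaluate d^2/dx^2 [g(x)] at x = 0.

97/4

Combine the two series term by term.
The coefficient of x^2 in the expansion is 97/8, so g′′(0) = 2! * (97/8) = 97/4.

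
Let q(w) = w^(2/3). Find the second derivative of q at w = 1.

-2/9

Compute the successive derivatives at the expansion point and divide by k!.
The coefficient of (w - 1)^2 in the expansion is -1/9, so q′′(1) = 2! * (-1/9) = -2/9.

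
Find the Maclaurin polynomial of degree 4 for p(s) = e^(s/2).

p(0) = 1
p′(0) = 1/2
p′′(0) = 1/4
p′′′(0) = 1/8
p^(4)(0) = 1/16
Then c_k = p^(k)(0)/k! gives each Taylor coefficient.

s^4/384 + s^3/48 + s^2/8 + s/2 + 1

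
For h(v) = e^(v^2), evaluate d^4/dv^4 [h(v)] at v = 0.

From the series, [v^4] h = 1/2; multiply by 4! = 24 to get 12.

12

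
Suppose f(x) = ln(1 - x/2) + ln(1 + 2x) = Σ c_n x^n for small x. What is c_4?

Add the two expansions coefficient-wise.
f(0) = 0
f′(0) = 3/2
f′′(0) = -17/4
f′′′(0) = 63/4
f^(4)(0) = -771/8
So c_4 = f^(4)(0)/4! = -257/64.

-257/64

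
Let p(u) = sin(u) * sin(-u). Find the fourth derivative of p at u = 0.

8

Write out both Maclaurin series and multiply, keeping only the needed powers.
The coefficient of u^4 in the expansion is 1/3, so p^(4)(0) = 4! * (1/3) = 8.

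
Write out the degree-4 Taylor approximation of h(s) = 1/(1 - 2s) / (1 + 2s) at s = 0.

Take the Cauchy product of the two expansions.

16*s^4 + 4*s^2 + 1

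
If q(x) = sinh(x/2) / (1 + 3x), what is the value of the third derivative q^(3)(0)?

Take the Cauchy product of the two expansions.
The coefficient of x^3 in the expansion is 217/48, so q′′′(0) = 3! * (217/48) = 217/8.

217/8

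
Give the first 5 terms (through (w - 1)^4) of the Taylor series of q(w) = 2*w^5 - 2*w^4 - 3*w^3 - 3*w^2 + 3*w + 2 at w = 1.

8*(w - 1)^4 + 9*(w - 1)^3 - 4*(w - 1)^2 - 10*(w - 1) - 1

[(w - 1)^0] = -1;  [(w - 1)^1] = -10;  [(w - 1)^2] = -4;  [(w - 1)^3] = 9;  [(w - 1)^4] = 8.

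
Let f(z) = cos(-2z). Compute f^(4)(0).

The coefficient of z^4 in the expansion is 2/3, so f^(4)(0) = 4! * (2/3) = 16.

16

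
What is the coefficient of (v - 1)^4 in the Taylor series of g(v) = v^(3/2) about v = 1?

3/128

Use the known series and substitute for the argument.
g(1) = 1
g′(1) = 3/2
g′′(1) = 3/4
g′′′(1) = -3/8
g^(4)(1) = 9/16
The Taylor polynomial is Σ g^(k)(1)/k! · (v - 1)^k.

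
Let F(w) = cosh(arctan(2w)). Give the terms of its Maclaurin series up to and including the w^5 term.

-14*w^4/3 + 2*w^2 + 1

Plug the Maclaurin series of the inner function into that of the outer and collect terms.
F(0) = 1
F′(0) = 0
F′′(0) = 4
F′′′(0) = 0
F^(4)(0) = -112
F^(5)(0) = 0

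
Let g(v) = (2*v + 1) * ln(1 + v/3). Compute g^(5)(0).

Distribute the polynomial across the series and collect like powers.
The coefficient of v^5 in the expansion is -13/2430, so g^(5)(0) = 5! * (-13/2430) = -52/81.

-52/81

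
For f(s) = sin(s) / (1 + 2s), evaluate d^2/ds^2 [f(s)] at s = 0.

-4

Expand each factor separately, then convolve coefficients.
From the series, [s^2] f = -2; multiply by 2! = 2 to get -4.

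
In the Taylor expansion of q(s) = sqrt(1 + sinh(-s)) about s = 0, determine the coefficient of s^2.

Let u equal the inner series; expand the outer function in u and truncate.
[s^0] = 1;  [s^1] = -1/2;  [s^2] = -1/8.
So c_2 = q′′(0)/2! = -1/8.

-1/8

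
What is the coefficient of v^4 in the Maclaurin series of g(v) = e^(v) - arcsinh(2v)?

1/24

Add the two expansions coefficient-wise.
g(0) = 1
g′(0) = -1
g′′(0) = 1
g′′′(0) = 9
g^(4)(0) = 1
So c_4 = g^(4)(0)/4! = 1/24.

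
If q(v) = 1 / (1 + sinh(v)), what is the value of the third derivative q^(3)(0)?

-7

Write 1/(1+u) = 1 - u + u^2 - u^3 + ... and substitute the series for u.
The coefficient of v^3 in the expansion is -7/6, so q′′′(0) = 3! * (-7/6) = -7.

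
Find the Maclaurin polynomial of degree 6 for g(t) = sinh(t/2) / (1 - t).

667*t^6/1280 + 667*t^5/1280 + 25*t^4/48 + 25*t^3/48 + t^2/2 + t/2

Expand each factor separately, then convolve coefficients.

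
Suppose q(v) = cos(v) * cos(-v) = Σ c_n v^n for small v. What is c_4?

Expand each factor separately, then convolve coefficients.
q(0) = 1
q′(0) = 0
q′′(0) = -2
q′′′(0) = 0
q^(4)(0) = 8

1/3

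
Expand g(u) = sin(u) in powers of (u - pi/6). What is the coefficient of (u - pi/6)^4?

g(pi/6) = 1/2
g′(pi/6) = sqrt(3)/2
g′′(pi/6) = -1/2
g′′′(pi/6) = -sqrt(3)/2
g^(4)(pi/6) = 1/2
So c_4 = g^(4)(pi/6)/4! = 1/48.

1/48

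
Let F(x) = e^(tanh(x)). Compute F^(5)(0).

Plug the Maclaurin series of the inner function into that of the outer and collect terms.
From the series, [x^5] F = -1/40; multiply by 5! = 120 to get -3.

-3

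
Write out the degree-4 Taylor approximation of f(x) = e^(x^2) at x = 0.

Use the known series and substitute for the argument.
f(0) = 1
f′(0) = 0
f′′(0) = 2
f′′′(0) = 0
f^(4)(0) = 12
The Taylor polynomial is Σ f^(k)(0)/k! · x^k.

x^4/2 + x^2 + 1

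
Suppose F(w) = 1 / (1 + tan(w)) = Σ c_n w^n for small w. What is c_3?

Use the geometric series for the reciprocal, then substitute.

-4/3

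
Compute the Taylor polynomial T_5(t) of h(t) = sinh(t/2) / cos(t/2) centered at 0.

3*t^5/320 + t^3/12 + t/2

Divide the numerator series by the denominator series (power-series long division).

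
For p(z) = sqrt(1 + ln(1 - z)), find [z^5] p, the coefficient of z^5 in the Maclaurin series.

Substitute the inner expansion into the outer series and collect powers.
p(0) = 1
p′(0) = -1/2
p′′(0) = -3/4
p′′′(0) = -17/8
p^(4)(0) = -143/16
p^(5)(0) = -1609/32
Dividing each by k! gives the coefficients c_0, ..., c_5.

-1609/3840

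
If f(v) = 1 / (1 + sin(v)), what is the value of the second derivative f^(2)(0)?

2

Use the geometric series for the reciprocal, then substitute.
From the series, [v^2] f = 1; multiply by 2! = 2 to get 2.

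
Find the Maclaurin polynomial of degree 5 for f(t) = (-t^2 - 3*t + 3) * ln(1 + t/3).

-t^5/1620 + t^4/108 - 7*t^3/54 - 7*t^2/6 + t

Distribute the polynomial across the series and collect like powers.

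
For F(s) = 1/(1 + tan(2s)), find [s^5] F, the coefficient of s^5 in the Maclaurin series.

Substitute the inner expansion into the outer series and collect powers.
[s^0] = 1;  [s^1] = -2;  [s^2] = 4;  [s^3] = -32/3;  [s^4] = 80/3;  [s^5] = -1024/15.
So c_5 = F^(5)(0)/5! = -1024/15.

-1024/15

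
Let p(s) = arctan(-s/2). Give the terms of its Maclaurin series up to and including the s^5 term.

p(0) = 0
p′(0) = -1/2
p′′(0) = 0
p′′′(0) = 1/4
p^(4)(0) = 0
p^(5)(0) = -3/4

-s^5/160 + s^3/24 - s/2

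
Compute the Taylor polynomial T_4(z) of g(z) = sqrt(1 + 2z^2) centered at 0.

g(0) = 1
g′(0) = 0
g′′(0) = 2
g′′′(0) = 0
g^(4)(0) = -12
Then c_k = g^(k)(0)/k! gives each Taylor coefficient.

-z^4/2 + z^2 + 1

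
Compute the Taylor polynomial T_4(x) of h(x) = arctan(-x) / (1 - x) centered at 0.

-2*x^4/3 - 2*x^3/3 - x^2 - x

Expand each factor separately, then convolve coefficients.
h(0) = 0
h′(0) = -1
h′′(0) = -2
h′′′(0) = -4
h^(4)(0) = -16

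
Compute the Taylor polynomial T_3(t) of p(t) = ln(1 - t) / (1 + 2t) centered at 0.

Write out both Maclaurin series and multiply, keeping only the needed powers.

-10*t^3/3 + 3*t^2/2 - t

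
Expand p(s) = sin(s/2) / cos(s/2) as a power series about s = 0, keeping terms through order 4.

s^3/24 + s/2

Divide the numerator series by the denominator series (power-series long division).
[s^0] = 0;  [s^1] = 1/2;  [s^2] = 0;  [s^3] = 1/24;  [s^4] = 0.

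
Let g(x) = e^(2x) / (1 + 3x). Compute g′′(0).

Take the Cauchy product of the two expansions.
The coefficient of x^2 in the expansion is 5, so g′′(0) = 2! * (5) = 10.

10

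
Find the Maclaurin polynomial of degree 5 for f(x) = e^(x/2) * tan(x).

341*x^5/1920 + 3*x^4/16 + 11*x^3/24 + x^2/2 + x

Take the Cauchy product of the two expansions.
f(0) = 0
f′(0) = 1
f′′(0) = 1
f′′′(0) = 11/4
f^(4)(0) = 9/2
f^(5)(0) = 341/16
Then c_k = f^(k)(0)/k! gives each Taylor coefficient.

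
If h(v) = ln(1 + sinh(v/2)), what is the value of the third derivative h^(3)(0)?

Substitute the inner expansion into the outer series and collect powers.
The coefficient of v^3 in the expansion is 1/16, so h′′′(0) = 3! * (1/16) = 3/8.

3/8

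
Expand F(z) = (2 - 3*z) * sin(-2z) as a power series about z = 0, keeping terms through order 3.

Multiply each power in the prefactor through the base expansion.
[z^0] = 0;  [z^1] = -4;  [z^2] = 6;  [z^3] = 8/3.

8*z^3/3 + 6*z^2 - 4*z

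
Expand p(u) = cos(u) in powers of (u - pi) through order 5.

-(u - pi)^4/24 + (u - pi)^2/2 - 1

Apply the Taylor formula c_k = f^(k)(a)/k!.
[(u - pi)^0] = -1;  [(u - pi)^1] = 0;  [(u - pi)^2] = 1/2;  [(u - pi)^3] = 0;  [(u - pi)^4] = -1/24;  [(u - pi)^5] = 0.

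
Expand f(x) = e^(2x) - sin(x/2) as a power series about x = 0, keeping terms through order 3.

Expand each term separately and add.
[x^0] = 1;  [x^1] = 3/2;  [x^2] = 2;  [x^3] = 65/48.

65*x^3/48 + 2*x^2 + 3*x/2 + 1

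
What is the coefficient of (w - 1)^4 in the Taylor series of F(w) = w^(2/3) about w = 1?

-7/243

F(1) = 1
F′(1) = 2/3
F′′(1) = -2/9
F′′′(1) = 8/27
F^(4)(1) = -56/81
Dividing each by k! gives the coefficients c_0, ..., c_4.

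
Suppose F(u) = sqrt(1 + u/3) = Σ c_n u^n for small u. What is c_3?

Differentiate repeatedly and evaluate at the center.
F(0) = 1
F′(0) = 1/6
F′′(0) = -1/36
F′′′(0) = 1/72
So c_3 = F′′′(0)/3! = 1/432.

1/432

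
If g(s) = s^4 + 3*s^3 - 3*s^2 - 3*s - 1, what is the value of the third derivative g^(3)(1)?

From the series, [(s - 1)^3] g = 7; multiply by 3! = 6 to get 42.

42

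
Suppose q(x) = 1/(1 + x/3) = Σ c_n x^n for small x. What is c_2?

1/9

Use the known series and substitute for the argument.
[x^0] = 1;  [x^1] = -1/3;  [x^2] = 1/9.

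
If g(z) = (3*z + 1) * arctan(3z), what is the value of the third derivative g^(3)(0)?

Multiply each power in the prefactor through the base expansion.
The coefficient of z^3 in the expansion is -9, so g′′′(0) = 3! * (-9) = -54.

-54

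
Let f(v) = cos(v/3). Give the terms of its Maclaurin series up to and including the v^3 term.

[v^0] = 1;  [v^1] = 0;  [v^2] = -1/18;  [v^3] = 0.

1 - v^2/18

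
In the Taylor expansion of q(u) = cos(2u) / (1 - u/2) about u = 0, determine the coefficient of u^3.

Take the Cauchy product of the two expansions.
q(0) = 1
q′(0) = 1/2
q′′(0) = -7/2
q′′′(0) = -21/4

-7/8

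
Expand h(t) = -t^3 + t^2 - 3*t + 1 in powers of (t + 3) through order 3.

h(-3) = 46
h′(-3) = -36
h′′(-3) = 20
h′′′(-3) = -6

-(t + 3)^3 + 10*(t + 3)^2 - 36*(t + 3) + 46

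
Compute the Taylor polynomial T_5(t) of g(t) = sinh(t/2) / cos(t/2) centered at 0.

Write the quotient as an unknown series and match coefficients against numerator = denominator · series.
[t^0] = 0;  [t^1] = 1/2;  [t^2] = 0;  [t^3] = 1/12;  [t^4] = 0;  [t^5] = 3/320.

3*t^5/320 + t^3/12 + t/2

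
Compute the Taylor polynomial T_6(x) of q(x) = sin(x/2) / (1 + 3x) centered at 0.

-154801*x^6/1280 + 154801*x^5/3840 - 215*x^4/16 + 215*x^3/48 - 3*x^2/2 + x/2

Take the Cauchy product of the two expansions.
[x^0] = 0;  [x^1] = 1/2;  [x^2] = -3/2;  [x^3] = 215/48;  [x^4] = -215/16;  [x^5] = 154801/3840;  [x^6] = -154801/1280.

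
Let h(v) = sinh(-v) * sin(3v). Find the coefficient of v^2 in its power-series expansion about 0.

Write out both Maclaurin series and multiply, keeping only the needed powers.
[v^0] = 0;  [v^1] = 0;  [v^2] = -3.

-3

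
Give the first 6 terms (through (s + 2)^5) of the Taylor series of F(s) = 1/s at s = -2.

-(s + 2)^5/64 - (s + 2)^4/32 - (s + 2)^3/16 - (s + 2)^2/8 - (s + 2)/4 - 1/2

F(-2) = -1/2
F′(-2) = -1/4
F′′(-2) = -1/4
F′′′(-2) = -3/8
F^(4)(-2) = -3/4
F^(5)(-2) = -15/8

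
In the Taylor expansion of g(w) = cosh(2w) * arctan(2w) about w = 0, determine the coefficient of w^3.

4/3

Expand each factor separately, then convolve coefficients.
[w^0] = 0;  [w^1] = 2;  [w^2] = 0;  [w^3] = 4/3.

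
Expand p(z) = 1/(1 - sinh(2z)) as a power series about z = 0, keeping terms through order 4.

64*z^4/3 + 28*z^3/3 + 4*z^2 + 2*z + 1

Plug the Maclaurin series of the inner function into that of the outer and collect terms.
p(0) = 1
p′(0) = 2
p′′(0) = 8
p′′′(0) = 56
p^(4)(0) = 512
Then c_k = p^(k)(0)/k! gives each Taylor coefficient.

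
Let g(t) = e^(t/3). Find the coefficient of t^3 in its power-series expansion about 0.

1/162

Use the known series and substitute for the argument.
g(0) = 1
g′(0) = 1/3
g′′(0) = 1/9
g′′′(0) = 1/27
So c_3 = g′′′(0)/3! = 1/162.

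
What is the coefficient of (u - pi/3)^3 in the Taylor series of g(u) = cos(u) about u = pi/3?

g(pi/3) = 1/2
g′(pi/3) = -sqrt(3)/2
g′′(pi/3) = -1/2
g′′′(pi/3) = sqrt(3)/2

sqrt(3)/12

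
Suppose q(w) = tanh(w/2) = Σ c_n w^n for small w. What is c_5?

1/240

q(0) = 0
q′(0) = 1/2
q′′(0) = 0
q′′′(0) = -1/4
q^(4)(0) = 0
q^(5)(0) = 1/2
Dividing each by k! gives the coefficients c_0, ..., c_5.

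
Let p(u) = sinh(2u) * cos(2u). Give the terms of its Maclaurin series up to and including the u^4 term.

-8*u^3/3 + 2*u

Take the Cauchy product of the two expansions.
p(0) = 0
p′(0) = 2
p′′(0) = 0
p′′′(0) = -16
p^(4)(0) = 0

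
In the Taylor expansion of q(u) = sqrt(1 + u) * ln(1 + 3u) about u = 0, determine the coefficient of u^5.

Expand each factor separately, then convolve coefficients.
q(0) = 0
q′(0) = 3
q′′(0) = -6
q′′′(0) = 153/4
q^(4)(0) = -360
q^(5)(0) = 10000000*2^(55/62)*3^(13/62)*5^(11/62)*7^(33/62)/19683
So c_5 = q^(5)(0)/5! = 23649/640.

23649/640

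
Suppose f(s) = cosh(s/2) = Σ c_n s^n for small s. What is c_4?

c_4 = f^(4)(0)/4! = 1/384.

1/384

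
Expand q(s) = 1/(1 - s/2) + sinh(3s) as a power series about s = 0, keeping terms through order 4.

Add the two expansions coefficient-wise.
q(0) = 1
q′(0) = 7/2
q′′(0) = 1/2
q′′′(0) = 111/4
q^(4)(0) = 3/2
Dividing each by k! gives the coefficients c_0, ..., c_4.

s^4/16 + 37*s^3/8 + s^2/4 + 7*s/2 + 1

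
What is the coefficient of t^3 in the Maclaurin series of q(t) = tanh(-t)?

1/3

c_3 = q′′′(0)/3! = 1/3.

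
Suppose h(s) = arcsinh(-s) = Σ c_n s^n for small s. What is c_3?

Differentiate repeatedly and evaluate at the center.
h(0) = 0
h′(0) = -1
h′′(0) = 0
h′′′(0) = 1

1/6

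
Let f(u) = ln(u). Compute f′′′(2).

1/4

The coefficient of (u - 2)^3 in the expansion is 1/24, so f′′′(2) = 3! * (1/24) = 1/4.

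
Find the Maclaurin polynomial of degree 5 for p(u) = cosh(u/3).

u^4/1944 + u^2/18 + 1

Compute the successive derivatives at the expansion point and divide by k!.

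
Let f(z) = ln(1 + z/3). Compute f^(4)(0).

The coefficient of z^4 in the expansion is -1/324, so f^(4)(0) = 4! * (-1/324) = -2/27.

-2/27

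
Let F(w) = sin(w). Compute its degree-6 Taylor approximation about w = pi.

Use the known series and substitute for the argument.
[(w - pi)^0] = 0;  [(w - pi)^1] = -1;  [(w - pi)^2] = 0;  [(w - pi)^3] = 1/6;  [(w - pi)^4] = 0;  [(w - pi)^5] = -1/120;  [(w - pi)^6] = 0.

-(w - pi)^5/120 + (w - pi)^3/6 - (w - pi)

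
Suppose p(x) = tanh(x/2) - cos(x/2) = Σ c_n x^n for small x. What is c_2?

1/8

Expand each term separately and add.
p(0) = -1
p′(0) = 1/2
p′′(0) = 1/4
So c_2 = p′′(0)/2! = 1/8.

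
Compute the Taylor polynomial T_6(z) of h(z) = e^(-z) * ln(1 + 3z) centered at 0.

-2911*z^6/16 + 2969*z^5/40 - 32*z^4 + 15*z^3 - 15*z^2/2 + 3*z

Write out both Maclaurin series and multiply, keeping only the needed powers.
[z^0] = 0;  [z^1] = 3;  [z^2] = -15/2;  [z^3] = 15;  [z^4] = -32;  [z^5] = 2969/40;  [z^6] = -2911/16.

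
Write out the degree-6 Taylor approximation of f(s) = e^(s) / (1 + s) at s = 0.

Take the Cauchy product of the two expansions.

53*s^6/144 - 11*s^5/30 + 3*s^4/8 - s^3/3 + s^2/2 + 1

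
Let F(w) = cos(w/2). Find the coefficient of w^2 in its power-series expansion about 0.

-1/8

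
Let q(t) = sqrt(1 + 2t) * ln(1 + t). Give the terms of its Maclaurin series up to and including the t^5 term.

-131*t^5/120 + 5*t^4/6 - 2*t^3/3 + t^2/2 + t

Write out both Maclaurin series and multiply, keeping only the needed powers.
q(0) = 0
q′(0) = 1
q′′(0) = 1
q′′′(0) = -4
q^(4)(0) = 20
q^(5)(0) = -131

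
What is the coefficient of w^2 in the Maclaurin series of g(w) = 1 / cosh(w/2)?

-1/8

Invert the denominator's series and multiply.
[w^0] = 1;  [w^1] = 0;  [w^2] = -1/8.
So c_2 = g′′(0)/2! = -1/8.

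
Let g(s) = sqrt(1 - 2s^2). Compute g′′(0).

The coefficient of s^2 in the expansion is -1, so g′′(0) = 2! * (-1) = -2.

-2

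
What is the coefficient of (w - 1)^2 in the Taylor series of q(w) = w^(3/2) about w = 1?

3/8

Differentiate repeatedly and evaluate at the center.
[(w - 1)^0] = 1;  [(w - 1)^1] = 3/2;  [(w - 1)^2] = 3/8.
So c_2 = q′′(1)/2! = 3/8.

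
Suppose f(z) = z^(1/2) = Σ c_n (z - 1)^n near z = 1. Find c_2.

-1/8

Apply the Taylor formula c_k = f^(k)(a)/k!.
[(z - 1)^0] = 1;  [(z - 1)^1] = 1/2;  [(z - 1)^2] = -1/8.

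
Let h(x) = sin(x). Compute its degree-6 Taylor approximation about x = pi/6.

[(x - pi/6)^0] = 1/2;  [(x - pi/6)^1] = sqrt(3)/2;  [(x - pi/6)^2] = -1/4;  [(x - pi/6)^3] = -sqrt(3)/12;  [(x - pi/6)^4] = 1/48;  [(x - pi/6)^5] = sqrt(3)/240;  [(x - pi/6)^6] = -1/1440.

-(x - pi/6)^6/1440 + sqrt(3)*(x - pi/6)^5/240 + (x - pi/6)^4/48 - sqrt(3)*(x - pi/6)^3/12 - (x - pi/6)^2/4 + sqrt(3)*(x - pi/6)/2 + 1/2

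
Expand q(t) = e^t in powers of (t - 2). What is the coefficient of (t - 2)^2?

e^(2)/2

[(t - 2)^0] = e^(2);  [(t - 2)^1] = e^(2);  [(t - 2)^2] = e^(2)/2.
So c_2 = q′′(2)/2! = e^(2)/2.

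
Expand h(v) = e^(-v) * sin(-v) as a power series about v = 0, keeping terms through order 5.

Take the Cauchy product of the two expansions.
h(0) = 0
h′(0) = -1
h′′(0) = 2
h′′′(0) = -2
h^(4)(0) = 0
h^(5)(0) = 4
Then c_k = h^(k)(0)/k! gives each Taylor coefficient.

v^5/30 - v^3/3 + v^2 - v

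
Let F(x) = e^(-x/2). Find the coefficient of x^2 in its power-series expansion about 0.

1/8

F(0) = 1
F′(0) = -1/2
F′′(0) = 1/4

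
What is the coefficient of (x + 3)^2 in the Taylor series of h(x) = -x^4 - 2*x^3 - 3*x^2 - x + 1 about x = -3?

-39

Compute the successive derivatives at the expansion point and divide by k!.
h(-3) = -50
h′(-3) = 71
h′′(-3) = -78
So c_2 = h′′(-3)/2! = -39.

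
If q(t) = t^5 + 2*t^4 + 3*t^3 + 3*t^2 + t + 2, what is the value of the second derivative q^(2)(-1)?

The coefficient of (t + 1)^2 in the expansion is -4, so q′′(-1) = 2! * (-4) = -8.

-8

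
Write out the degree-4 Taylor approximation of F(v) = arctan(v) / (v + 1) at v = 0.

-2*v^4/3 + 2*v^3/3 - v^2 + v

Multiply the numerator's expansion by the denominator's geometric series.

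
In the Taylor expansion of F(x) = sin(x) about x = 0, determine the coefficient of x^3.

-1/6

Differentiate repeatedly and evaluate at the center.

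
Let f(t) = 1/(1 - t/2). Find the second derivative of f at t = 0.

1/2

The coefficient of t^2 in the expansion is 1/4, so f′′(0) = 2! * (1/4) = 1/2.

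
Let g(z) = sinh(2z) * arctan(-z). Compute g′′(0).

Take the Cauchy product of the two expansions.
The coefficient of z^2 in the expansion is -2, so g′′(0) = 2! * (-2) = -4.

-4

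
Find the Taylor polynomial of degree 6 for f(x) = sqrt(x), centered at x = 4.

-21*(x - 4)^6/2097152 + 7*(x - 4)^5/131072 - 5*(x - 4)^4/16384 + (x - 4)^3/512 - (x - 4)^2/64 + (x - 4)/4 + 2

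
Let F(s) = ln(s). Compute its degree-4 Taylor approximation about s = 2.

Differentiate repeatedly and evaluate at the center.

-(s - 2)^4/64 + (s - 2)^3/24 - (s - 2)^2/8 + (s - 2)/2 + ln(2)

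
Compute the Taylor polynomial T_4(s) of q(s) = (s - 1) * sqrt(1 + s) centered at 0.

13*s^4/128 - 3*s^3/16 + 5*s^2/8 + s/2 - 1

Multiply each power in the prefactor through the base expansion.
q(0) = -1
q′(0) = 1/2
q′′(0) = 5/4
q′′′(0) = -9/8
q^(4)(0) = 39/16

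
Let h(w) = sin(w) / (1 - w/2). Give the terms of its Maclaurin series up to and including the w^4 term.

w^4/24 + w^3/12 + w^2/2 + w

Take the Cauchy product of the two expansions.
[w^0] = 0;  [w^1] = 1;  [w^2] = 1/2;  [w^3] = 1/12;  [w^4] = 1/24.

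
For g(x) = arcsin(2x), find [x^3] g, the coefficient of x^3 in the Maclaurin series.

4/3

g(0) = 0
g′(0) = 2
g′′(0) = 0
g′′′(0) = 8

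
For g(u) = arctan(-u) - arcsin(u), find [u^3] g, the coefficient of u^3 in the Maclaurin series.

1/6

Add the two expansions coefficient-wise.
[u^0] = 0;  [u^1] = -2;  [u^2] = 0;  [u^3] = 1/6.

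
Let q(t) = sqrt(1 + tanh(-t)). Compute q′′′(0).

Substitute the inner expansion into the outer series and collect powers.
The coefficient of t^3 in the expansion is 5/48, so q′′′(0) = 3! * (5/48) = 5/8.

5/8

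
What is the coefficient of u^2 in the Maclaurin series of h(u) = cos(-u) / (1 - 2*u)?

Expand 1/(denominator) as a geometric series and multiply by the numerator's series.
h(0) = 1
h′(0) = 2
h′′(0) = 7
So c_2 = h′′(0)/2! = 7/2.

7/2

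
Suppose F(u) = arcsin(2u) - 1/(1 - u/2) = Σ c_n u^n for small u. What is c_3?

Expand each term separately and add.
F(0) = -1
F′(0) = 3/2
F′′(0) = -1/2
F′′′(0) = 29/4
Then c_k = F^(k)(0)/k! gives each Taylor coefficient.

29/24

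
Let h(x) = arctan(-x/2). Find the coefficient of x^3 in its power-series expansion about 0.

1/24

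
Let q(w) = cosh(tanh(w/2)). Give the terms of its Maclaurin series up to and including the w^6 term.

Let u equal the inner series; expand the outer function in u and truncate.
q(0) = 1
q′(0) = 0
q′′(0) = 1/4
q′′′(0) = 0
q^(4)(0) = -7/16
q^(5)(0) = 0
q^(6)(0) = 97/64

97*w^6/46080 - 7*w^4/384 + w^2/8 + 1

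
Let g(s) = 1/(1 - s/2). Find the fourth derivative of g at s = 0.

Apply the Taylor formula c_k = f^(k)(a)/k!.
The coefficient of s^4 in the expansion is 1/16, so g^(4)(0) = 4! * (1/16) = 3/2.

3/2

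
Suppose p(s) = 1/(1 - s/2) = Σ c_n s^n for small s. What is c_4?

1/16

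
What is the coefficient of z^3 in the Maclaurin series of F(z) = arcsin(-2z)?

[z^0] = 0;  [z^1] = -2;  [z^2] = 0;  [z^3] = -4/3.

-4/3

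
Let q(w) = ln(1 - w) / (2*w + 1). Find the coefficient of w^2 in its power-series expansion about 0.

Multiply the numerator's expansion by the denominator's geometric series.
q(0) = 0
q′(0) = -1
q′′(0) = 3
So c_2 = q′′(0)/2! = 3/2.

3/2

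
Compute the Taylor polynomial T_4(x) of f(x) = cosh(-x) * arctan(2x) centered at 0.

-5*x^3/3 + 2*x

Expand each factor separately, then convolve coefficients.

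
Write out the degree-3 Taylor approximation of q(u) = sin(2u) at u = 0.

-4*u^3/3 + 2*u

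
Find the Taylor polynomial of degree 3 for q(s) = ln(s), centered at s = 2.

q(2) = ln(2)
q′(2) = 1/2
q′′(2) = -1/4
q′′′(2) = 1/4
Then c_k = q^(k)(2)/k! gives each Taylor coefficient.

(s - 2)^3/24 - (s - 2)^2/8 + (s - 2)/2 + ln(2)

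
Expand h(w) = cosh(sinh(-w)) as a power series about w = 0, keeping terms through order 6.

37*w^6/720 + 5*w^4/24 + w^2/2 + 1

Substitute the inner expansion into the outer series and collect powers.
h(0) = 1
h′(0) = 0
h′′(0) = 1
h′′′(0) = 0
h^(4)(0) = 5
h^(5)(0) = 0
h^(6)(0) = 37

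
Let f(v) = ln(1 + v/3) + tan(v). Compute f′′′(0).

Expand each term separately and add.
The coefficient of v^3 in the expansion is 28/81, so f′′′(0) = 3! * (28/81) = 56/27.

56/27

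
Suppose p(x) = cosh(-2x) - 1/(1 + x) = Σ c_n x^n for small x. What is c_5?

Add the two expansions coefficient-wise.
[x^0] = 0;  [x^1] = 1;  [x^2] = 1;  [x^3] = 1;  [x^4] = -1/3;  [x^5] = 1.
So c_5 = p^(5)(0)/5! = 1.

1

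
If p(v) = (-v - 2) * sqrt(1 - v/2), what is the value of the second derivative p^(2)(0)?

Multiply each power in the prefactor through the base expansion.
From the series, [v^2] p = 5/16; multiply by 2! = 2 to get 5/8.

5/8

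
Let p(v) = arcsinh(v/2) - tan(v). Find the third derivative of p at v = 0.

Add the two expansions coefficient-wise.
From the series, [v^3] p = -17/48; multiply by 3! = 6 to get -17/8.

-17/8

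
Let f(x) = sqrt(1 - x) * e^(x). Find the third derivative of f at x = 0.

Expand each factor separately, then convolve coefficients.
From the series, [x^3] f = -13/48; multiply by 3! = 6 to get -13/8.

-13/8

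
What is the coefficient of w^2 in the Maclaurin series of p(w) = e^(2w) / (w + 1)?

1

Use 1/(1 - r) = Σ r^k on the denominator, then take the Cauchy product.
So c_2 = p′′(0)/2! = 1.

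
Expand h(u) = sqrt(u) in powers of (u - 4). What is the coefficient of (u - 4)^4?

h(4) = 2
h′(4) = 1/4
h′′(4) = -1/32
h′′′(4) = 3/256
h^(4)(4) = -15/2048
Dividing each by k! gives the coefficients c_0, ..., c_4.

-5/16384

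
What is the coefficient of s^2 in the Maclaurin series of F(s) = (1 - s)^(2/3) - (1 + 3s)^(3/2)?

Add the two expansions coefficient-wise.
F(0) = 0
F′(0) = -31/6
F′′(0) = -251/36

-251/72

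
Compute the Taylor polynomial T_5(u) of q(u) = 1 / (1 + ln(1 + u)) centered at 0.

-347*u^5/60 + 11*u^4/3 - 7*u^3/3 + 3*u^2/2 - u + 1

Use the geometric series for the reciprocal, then substitute.
[u^0] = 1;  [u^1] = -1;  [u^2] = 3/2;  [u^3] = -7/3;  [u^4] = 11/3;  [u^5] = -347/60.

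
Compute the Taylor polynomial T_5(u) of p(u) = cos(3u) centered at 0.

27*u^4/8 - 9*u^2/2 + 1

Compute the successive derivatives at the expansion point and divide by k!.
[u^0] = 1;  [u^1] = 0;  [u^2] = -9/2;  [u^3] = 0;  [u^4] = 27/8;  [u^5] = 0.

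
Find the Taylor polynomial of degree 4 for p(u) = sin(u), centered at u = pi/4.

sqrt(2)*(u - pi/4)^4/48 - sqrt(2)*(u - pi/4)^3/12 - sqrt(2)*(u - pi/4)^2/4 + sqrt(2)*(u - pi/4)/2 + sqrt(2)/2

Use the known series and substitute for the argument.
p(pi/4) = sqrt(2)/2
p′(pi/4) = sqrt(2)/2
p′′(pi/4) = -sqrt(2)/2
p′′′(pi/4) = -sqrt(2)/2
p^(4)(pi/4) = sqrt(2)/2
Dividing each by k! gives the coefficients c_0, ..., c_4.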